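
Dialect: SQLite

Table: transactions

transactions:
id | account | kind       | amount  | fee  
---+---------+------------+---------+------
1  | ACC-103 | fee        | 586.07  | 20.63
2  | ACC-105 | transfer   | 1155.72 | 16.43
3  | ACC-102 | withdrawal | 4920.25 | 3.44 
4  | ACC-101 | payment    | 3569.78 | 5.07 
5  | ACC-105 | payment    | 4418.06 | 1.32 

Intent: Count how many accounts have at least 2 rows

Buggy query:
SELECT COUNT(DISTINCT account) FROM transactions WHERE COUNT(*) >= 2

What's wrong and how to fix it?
Bug: WHERE filters individual rows, not groups, so a group-level COUNT is invalid there

Fix: Use a subquery that GROUPs and filters with HAVING, then count its rows

Corrected query:
SELECT COUNT(*) FROM (SELECT account FROM transactions GROUP BY account HAVING COUNT(*) >= 2)

Result:
COUNT(*)
--------
1       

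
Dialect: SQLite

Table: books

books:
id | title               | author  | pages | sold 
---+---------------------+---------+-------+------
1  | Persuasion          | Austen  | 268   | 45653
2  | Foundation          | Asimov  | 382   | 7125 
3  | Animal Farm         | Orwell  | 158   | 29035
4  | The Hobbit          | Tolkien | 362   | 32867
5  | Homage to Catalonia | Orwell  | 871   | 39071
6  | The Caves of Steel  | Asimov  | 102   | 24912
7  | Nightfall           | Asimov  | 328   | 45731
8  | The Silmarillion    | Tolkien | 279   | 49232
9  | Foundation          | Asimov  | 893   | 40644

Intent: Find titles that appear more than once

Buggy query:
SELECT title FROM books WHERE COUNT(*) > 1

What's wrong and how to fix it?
Bug: COUNT(*) is an aggregate and cannot be used in WHERE

Fix: Group first, then use HAVING for the count condition

Corrected query:
SELECT title FROM books GROUP BY title HAVING COUNT(*) > 1

Result:
title     
----------
Foundation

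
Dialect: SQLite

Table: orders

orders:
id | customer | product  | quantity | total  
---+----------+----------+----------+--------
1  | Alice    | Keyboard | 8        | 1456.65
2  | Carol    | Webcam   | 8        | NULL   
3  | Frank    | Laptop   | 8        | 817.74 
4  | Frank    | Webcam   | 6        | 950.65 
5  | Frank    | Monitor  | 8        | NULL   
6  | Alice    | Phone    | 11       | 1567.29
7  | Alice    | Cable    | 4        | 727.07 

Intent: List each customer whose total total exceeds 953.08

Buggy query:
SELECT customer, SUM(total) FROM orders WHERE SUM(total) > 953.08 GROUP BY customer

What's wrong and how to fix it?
Bug: SUM(total) is an aggregate, but WHERE filters rows before aggregation

Fix: Move the aggregate condition to a HAVING clause

Corrected query:
SELECT customer, SUM(total) FROM orders GROUP BY customer HAVING SUM(total) > 953.08

Result:
customer | SUM(total)
---------+-----------
Alice    | 3751.01   
Frank    | 1768.39   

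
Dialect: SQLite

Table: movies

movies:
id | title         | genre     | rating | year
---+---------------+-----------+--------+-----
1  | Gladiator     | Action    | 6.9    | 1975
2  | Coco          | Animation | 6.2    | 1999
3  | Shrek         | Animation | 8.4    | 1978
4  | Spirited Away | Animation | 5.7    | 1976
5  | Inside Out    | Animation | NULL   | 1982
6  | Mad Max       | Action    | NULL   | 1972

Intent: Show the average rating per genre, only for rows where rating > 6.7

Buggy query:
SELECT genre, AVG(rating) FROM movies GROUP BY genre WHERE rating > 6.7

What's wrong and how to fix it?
Bug: WHERE cannot follow GROUP BY

Fix: Move the WHERE clause before GROUP BY

Corrected query:
SELECT genre, AVG(rating) FROM movies WHERE rating > 6.7 GROUP BY genre

Result:
genre     | AVG(rating)
----------+------------
Action    | 6.9        
Animation | 8.4        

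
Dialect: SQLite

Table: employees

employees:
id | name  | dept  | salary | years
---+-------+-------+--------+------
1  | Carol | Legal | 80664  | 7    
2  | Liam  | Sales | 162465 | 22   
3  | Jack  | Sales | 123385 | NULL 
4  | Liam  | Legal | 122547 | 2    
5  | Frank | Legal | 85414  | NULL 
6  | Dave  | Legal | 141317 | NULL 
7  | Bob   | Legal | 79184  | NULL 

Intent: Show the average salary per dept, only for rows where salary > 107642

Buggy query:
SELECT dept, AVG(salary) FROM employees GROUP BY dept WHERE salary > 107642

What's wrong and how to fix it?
Bug: WHERE cannot follow GROUP BY

Fix: Place WHERE between FROM and GROUP BY

Corrected query:
SELECT dept, AVG(salary) FROM employees WHERE salary > 107642 GROUP BY dept

Result:
dept  | AVG(salary)
------+------------
Legal | 131932     
Sales | 142925     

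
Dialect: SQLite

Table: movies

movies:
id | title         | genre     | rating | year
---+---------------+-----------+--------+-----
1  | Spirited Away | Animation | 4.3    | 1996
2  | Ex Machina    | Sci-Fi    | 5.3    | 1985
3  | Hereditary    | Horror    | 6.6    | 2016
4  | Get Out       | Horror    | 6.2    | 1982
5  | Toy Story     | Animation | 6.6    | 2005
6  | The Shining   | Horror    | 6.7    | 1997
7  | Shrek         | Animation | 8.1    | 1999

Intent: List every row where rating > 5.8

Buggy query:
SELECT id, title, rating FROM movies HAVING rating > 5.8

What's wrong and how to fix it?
Bug: This is a non-aggregate query (no GROUP BY, no aggregates), so in SQLite the HAVING clause is invalid here; a row-level condition belongs in WHERE

Fix: Use WHERE for row-level filtering

Corrected query:
SELECT id, title, rating FROM movies WHERE rating > 5.8

Result:
id | title       | rating
---+-------------+-------
3  | Hereditary  | 6.6   
4  | Get Out     | 6.2   
5  | Toy Story   | 6.6   
6  | The Shining | 6.7   
7  | Shrek       | 8.1   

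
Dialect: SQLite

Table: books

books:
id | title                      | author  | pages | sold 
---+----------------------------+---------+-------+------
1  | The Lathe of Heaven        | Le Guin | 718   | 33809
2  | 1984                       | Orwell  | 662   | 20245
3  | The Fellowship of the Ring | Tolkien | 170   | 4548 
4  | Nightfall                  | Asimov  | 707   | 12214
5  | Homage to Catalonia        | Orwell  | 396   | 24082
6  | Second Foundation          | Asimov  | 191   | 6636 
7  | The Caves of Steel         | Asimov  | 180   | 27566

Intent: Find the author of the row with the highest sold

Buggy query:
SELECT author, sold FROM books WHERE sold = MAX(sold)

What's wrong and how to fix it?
Bug: WHERE is evaluated per row; an aggregate over the whole table isn't defined there

Fix: Wrap MAX in a scalar subquery so WHERE compares against a single value

Corrected query:
SELECT author, sold FROM books WHERE sold = (SELECT MAX(sold) FROM books)

Result:
author  | sold 
--------+------
Le Guin | 33809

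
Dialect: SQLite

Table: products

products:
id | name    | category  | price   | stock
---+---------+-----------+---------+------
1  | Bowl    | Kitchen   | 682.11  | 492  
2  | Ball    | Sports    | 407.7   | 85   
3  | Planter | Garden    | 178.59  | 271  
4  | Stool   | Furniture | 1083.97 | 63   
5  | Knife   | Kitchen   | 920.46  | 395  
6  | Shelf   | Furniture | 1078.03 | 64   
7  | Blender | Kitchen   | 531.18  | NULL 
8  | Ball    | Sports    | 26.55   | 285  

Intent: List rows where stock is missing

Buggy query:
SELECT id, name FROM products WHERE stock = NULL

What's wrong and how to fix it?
Bug: Comparing to NULL with '=' never matches; NULL = NULL is unknown, not true

Fix: Replace '= NULL' with 'IS NULL'

Corrected query:
SELECT id, name FROM products WHERE stock IS NULL

Result:
id | name   
---+--------
7  | Blender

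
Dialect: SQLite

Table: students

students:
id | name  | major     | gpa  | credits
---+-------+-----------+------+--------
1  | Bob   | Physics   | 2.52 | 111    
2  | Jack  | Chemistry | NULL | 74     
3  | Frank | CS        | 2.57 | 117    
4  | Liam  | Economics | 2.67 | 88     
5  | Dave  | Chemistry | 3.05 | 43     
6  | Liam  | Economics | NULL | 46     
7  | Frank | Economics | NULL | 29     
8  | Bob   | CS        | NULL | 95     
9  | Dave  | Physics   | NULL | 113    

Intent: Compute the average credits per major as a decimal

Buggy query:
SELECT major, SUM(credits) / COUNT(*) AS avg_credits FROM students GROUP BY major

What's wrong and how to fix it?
Bug: SUM(credits) and COUNT(*) are both integers; the division truncates the fractional part

Fix: Multiply by 1.0 (or CAST to REAL) to force floating-point division

Corrected query:
SELECT major, SUM(credits) * 1.0 / COUNT(*) AS avg_credits FROM students GROUP BY major

Result:
major     | avg_credits
----------+------------
CS        | 106        
Chemistry | 58.5       
Economics | 54.333333  
Physics   | 112        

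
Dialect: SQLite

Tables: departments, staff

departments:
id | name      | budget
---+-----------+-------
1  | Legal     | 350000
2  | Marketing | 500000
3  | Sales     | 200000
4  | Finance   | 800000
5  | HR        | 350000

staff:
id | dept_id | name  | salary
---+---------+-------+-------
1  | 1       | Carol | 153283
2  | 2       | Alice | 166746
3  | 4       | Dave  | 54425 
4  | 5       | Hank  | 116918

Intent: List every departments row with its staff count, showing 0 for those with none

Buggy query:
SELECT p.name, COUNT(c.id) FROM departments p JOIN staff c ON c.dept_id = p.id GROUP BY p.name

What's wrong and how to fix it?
Bug: INNER JOIN drops departments rows that have no matching staff rows

Fix: Switch to LEFT JOIN to retain unmatched parent rows

Corrected query:
SELECT p.name, COUNT(c.id) FROM departments p LEFT JOIN staff c ON c.dept_id = p.id GROUP BY p.name

Result:
name      | COUNT(c.id)
----------+------------
Finance   | 1          
HR        | 1          
Legal     | 1          
Marketing | 1          
Sales     | 0          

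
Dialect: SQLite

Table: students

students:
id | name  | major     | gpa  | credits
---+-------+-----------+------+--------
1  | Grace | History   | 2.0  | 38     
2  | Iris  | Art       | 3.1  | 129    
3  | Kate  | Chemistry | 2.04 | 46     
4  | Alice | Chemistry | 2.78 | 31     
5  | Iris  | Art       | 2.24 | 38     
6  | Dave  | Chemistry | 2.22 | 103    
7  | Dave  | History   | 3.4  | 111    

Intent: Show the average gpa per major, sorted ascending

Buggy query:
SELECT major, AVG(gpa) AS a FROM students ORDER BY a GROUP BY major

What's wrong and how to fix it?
Bug: GROUP BY must precede ORDER BY

Fix: Reorder: SELECT … FROM … GROUP BY … ORDER BY …

Corrected query:
SELECT major, AVG(gpa) AS a FROM students GROUP BY major ORDER BY a

Result:
major     | a       
----------+---------
Chemistry | 2.346667
Art       | 2.67    
History   | 2.7     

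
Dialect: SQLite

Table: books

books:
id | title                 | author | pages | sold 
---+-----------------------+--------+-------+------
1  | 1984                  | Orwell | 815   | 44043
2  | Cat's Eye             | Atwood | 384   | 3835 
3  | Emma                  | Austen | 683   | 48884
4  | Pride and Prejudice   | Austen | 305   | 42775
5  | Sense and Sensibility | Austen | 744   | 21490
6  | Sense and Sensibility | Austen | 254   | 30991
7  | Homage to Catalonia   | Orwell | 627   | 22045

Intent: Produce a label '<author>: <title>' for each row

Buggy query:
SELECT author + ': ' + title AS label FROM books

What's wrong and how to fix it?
Bug: '+' is numeric addition; on text columns SQLite converts them to 0 instead of concatenating

Fix: Use the || operator for string concatenation

Corrected query:
SELECT author || ': ' || title AS label FROM books

Result:
label                        
-----------------------------
Orwell: 1984                 
Atwood: Cat's Eye            
Austen: Emma                 
Austen: Pride and Prejudice  
Austen: Sense and Sensibility
Austen: Sense and Sensibility
Orwell: Homage to Catalonia  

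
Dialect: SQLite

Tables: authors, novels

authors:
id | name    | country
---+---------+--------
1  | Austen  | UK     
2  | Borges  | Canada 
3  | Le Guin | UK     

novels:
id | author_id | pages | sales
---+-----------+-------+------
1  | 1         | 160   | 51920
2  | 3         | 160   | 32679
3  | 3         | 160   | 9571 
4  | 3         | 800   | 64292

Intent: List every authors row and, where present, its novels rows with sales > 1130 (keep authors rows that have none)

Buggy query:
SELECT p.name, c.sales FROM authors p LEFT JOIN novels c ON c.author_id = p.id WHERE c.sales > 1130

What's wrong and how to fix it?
Bug: A WHERE condition on the right-hand table after LEFT JOIN drops unmatched parents

Fix: Move the right-table condition into the ON clause so unmatched parents are kept

Corrected query:
SELECT p.name, c.sales FROM authors p LEFT JOIN novels c ON c.author_id = p.id AND c.sales > 1130

Result:
name    | sales
--------+------
Austen  | 51920
Borges  | NULL 
Le Guin | 9571 
Le Guin | 32679
Le Guin | 64292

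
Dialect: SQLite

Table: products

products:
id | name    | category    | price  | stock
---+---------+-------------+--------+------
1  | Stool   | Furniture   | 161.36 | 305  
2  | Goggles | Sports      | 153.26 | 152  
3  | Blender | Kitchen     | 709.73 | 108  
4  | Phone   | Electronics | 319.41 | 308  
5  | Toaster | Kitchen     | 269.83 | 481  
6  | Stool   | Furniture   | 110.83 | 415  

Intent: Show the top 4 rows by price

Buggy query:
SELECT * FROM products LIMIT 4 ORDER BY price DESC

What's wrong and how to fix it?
Bug: LIMIT must come after ORDER BY

Fix: Sort with ORDER BY, then apply LIMIT

Corrected query:
SELECT * FROM products ORDER BY price DESC LIMIT 4

Result:
id | name    | category    | price  | stock
---+---------+-------------+--------+------
3  | Blender | Kitchen     | 709.73 | 108  
4  | Phone   | Electronics | 319.41 | 308  
5  | Toaster | Kitchen     | 269.83 | 481  
1  | Stool   | Furniture   | 161.36 | 305  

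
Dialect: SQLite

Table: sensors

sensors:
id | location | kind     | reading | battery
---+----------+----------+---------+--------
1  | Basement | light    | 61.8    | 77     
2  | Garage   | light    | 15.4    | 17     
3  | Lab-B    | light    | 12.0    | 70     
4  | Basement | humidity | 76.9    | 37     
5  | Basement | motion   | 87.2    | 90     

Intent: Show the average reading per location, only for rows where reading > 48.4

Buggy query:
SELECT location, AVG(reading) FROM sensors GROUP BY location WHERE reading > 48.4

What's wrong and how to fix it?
Bug: Row-level WHERE must come before GROUP BY in the clause order

Fix: Place WHERE between FROM and GROUP BY

Corrected query:
SELECT location, AVG(reading) FROM sensors WHERE reading > 48.4 GROUP BY location

Result:
location | AVG(reading)
---------+-------------
Basement | 75.3        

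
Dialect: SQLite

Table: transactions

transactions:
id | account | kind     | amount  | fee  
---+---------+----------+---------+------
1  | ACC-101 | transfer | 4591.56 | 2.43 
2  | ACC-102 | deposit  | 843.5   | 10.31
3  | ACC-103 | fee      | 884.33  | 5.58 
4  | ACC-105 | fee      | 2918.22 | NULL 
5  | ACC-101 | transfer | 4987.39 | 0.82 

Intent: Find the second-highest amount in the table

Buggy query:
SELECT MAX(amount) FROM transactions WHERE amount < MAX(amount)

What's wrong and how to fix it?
Bug: MAX(amount) on the right of the comparison is an aggregate-in-WHERE error

Fix: Put the inner MAX in a scalar subquery

Corrected query:
SELECT MAX(amount) FROM transactions WHERE amount < (SELECT MAX(amount) FROM transactions)

Result:
MAX(amount)
-----------
4591.56    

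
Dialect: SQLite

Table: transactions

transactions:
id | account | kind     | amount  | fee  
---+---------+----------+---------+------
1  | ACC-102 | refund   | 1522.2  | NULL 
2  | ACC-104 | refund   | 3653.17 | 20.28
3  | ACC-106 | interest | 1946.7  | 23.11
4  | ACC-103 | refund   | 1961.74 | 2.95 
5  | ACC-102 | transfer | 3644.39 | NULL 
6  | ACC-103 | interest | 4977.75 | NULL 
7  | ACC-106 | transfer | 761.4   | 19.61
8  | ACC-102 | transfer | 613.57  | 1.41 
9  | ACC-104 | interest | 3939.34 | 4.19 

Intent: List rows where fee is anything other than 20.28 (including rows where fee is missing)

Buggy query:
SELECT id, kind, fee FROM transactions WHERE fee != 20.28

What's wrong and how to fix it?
Bug: Inequality against NULL is unknown, not true; rows with NULL are dropped

Fix: Handle NULL separately with IS NULL alongside the inequality

Corrected query:
SELECT id, kind, fee FROM transactions WHERE fee != 20.28 OR fee IS NULL

Result:
id | kind     | fee  
---+----------+------
1  | refund   | NULL 
3  | interest | 23.11
4  | refund   | 2.95 
5  | transfer | NULL 
6  | interest | NULL 
7  | transfer | 19.61
8  | transfer | 1.41 
9  | interest | 4.19 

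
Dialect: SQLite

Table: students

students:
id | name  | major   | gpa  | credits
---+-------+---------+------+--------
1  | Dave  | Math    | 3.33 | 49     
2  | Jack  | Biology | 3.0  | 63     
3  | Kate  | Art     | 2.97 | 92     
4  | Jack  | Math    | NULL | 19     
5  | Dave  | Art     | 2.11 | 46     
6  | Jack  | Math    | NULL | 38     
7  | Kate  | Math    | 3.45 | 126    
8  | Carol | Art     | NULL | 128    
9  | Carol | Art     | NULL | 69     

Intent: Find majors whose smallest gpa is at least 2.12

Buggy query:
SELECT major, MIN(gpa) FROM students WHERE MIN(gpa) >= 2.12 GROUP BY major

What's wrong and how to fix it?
Bug: Aggregates like MIN are computed per group after WHERE runs

Fix: Use HAVING for the per-group MIN condition

Corrected query:
SELECT major, MIN(gpa) FROM students GROUP BY major HAVING MIN(gpa) >= 2.12

Result:
major   | MIN(gpa)
--------+---------
Biology | 3       
Math    | 3.33    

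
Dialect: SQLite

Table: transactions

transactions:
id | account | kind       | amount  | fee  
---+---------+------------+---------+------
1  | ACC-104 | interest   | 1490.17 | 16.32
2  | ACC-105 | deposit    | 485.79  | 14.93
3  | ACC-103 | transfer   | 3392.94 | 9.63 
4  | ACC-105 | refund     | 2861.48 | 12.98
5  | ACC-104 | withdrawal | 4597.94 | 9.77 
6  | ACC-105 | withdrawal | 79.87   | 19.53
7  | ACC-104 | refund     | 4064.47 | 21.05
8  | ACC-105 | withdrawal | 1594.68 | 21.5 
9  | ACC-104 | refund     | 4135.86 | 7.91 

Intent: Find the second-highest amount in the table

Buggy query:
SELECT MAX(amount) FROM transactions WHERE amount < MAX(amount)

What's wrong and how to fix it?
Bug: The inner MAX is an aggregate inside WHERE, which is not allowed

Fix: Compute the overall MAX in a subquery, then take MAX of rows below it

Corrected query:
SELECT MAX(amount) FROM transactions WHERE amount < (SELECT MAX(amount) FROM transactions)

Result:
MAX(amount)
-----------
4135.86    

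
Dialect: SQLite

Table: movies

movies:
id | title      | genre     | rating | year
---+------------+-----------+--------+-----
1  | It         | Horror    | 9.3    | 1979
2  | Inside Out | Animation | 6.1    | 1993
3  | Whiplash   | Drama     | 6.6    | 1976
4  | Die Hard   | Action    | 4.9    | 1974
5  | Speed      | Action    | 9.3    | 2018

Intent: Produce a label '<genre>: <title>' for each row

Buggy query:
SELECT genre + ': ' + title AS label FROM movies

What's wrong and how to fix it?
Bug: SQLite uses || for string concatenation; + coerces text to numbers (yielding 0)

Fix: Replace + with || to concatenate text

Corrected query:
SELECT genre || ': ' || title AS label FROM movies

Result:
label                
---------------------
Horror: It           
Animation: Inside Out
Drama: Whiplash      
Action: Die Hard     
Action: Speed        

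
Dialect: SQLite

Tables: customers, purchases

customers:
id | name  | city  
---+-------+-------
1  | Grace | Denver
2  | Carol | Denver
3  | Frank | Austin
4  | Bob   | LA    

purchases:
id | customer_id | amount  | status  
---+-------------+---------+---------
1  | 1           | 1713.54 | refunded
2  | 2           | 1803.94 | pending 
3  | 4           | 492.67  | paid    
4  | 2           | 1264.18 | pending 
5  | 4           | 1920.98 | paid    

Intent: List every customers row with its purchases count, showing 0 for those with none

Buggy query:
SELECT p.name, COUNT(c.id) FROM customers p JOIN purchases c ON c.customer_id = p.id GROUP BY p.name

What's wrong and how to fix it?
Bug: INNER JOIN drops customers rows that have no matching purchases rows

Fix: Use LEFT JOIN so parents without children still appear (COUNT(c.id) gives 0)

Corrected query:
SELECT p.name, COUNT(c.id) FROM customers p LEFT JOIN purchases c ON c.customer_id = p.id GROUP BY p.name

Result:
name  | COUNT(c.id)
------+------------
Bob   | 2          
Carol | 2          
Frank | 0          
Grace | 1          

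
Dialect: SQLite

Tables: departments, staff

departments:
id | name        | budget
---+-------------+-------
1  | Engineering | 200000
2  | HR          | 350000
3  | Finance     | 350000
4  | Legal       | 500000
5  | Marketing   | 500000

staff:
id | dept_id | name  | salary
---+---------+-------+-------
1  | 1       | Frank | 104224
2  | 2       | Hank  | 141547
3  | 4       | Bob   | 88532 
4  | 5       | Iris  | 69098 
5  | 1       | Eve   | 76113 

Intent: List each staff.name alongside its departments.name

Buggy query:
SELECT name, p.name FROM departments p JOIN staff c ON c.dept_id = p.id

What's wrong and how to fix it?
Bug: Both tables have a 'name' column; the unqualified reference is ambiguous

Fix: Prefix ambiguous columns with the table alias

Corrected query:
SELECT c.name, p.name FROM departments p JOIN staff c ON c.dept_id = p.id

Result:
name  | name       
------+------------
Frank | Engineering
Hank  | HR         
Bob   | Legal      
Iris  | Marketing  
Eve   | Engineering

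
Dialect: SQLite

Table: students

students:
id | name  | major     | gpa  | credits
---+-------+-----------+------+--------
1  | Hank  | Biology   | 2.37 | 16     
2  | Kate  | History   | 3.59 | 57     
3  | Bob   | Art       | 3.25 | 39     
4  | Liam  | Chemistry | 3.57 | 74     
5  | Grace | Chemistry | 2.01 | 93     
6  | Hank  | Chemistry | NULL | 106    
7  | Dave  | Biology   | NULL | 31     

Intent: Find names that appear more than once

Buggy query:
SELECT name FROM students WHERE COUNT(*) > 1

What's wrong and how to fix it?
Bug: COUNT(*) is an aggregate and cannot be used in WHERE

Fix: GROUP BY name, then filter groups with HAVING COUNT(*) > 1

Corrected query:
SELECT name FROM students GROUP BY name HAVING COUNT(*) > 1

Result:
name
----
Hank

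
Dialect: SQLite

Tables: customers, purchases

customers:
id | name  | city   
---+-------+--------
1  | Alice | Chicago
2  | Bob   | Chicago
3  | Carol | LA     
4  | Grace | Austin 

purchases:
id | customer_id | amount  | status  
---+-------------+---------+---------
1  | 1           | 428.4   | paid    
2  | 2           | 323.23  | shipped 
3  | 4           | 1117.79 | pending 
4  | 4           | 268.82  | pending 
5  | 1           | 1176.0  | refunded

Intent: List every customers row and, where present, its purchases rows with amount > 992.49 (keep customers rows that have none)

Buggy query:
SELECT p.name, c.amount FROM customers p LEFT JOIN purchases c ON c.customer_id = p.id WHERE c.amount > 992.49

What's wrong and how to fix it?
Bug: A WHERE condition on the right-hand table after LEFT JOIN drops unmatched parents

Fix: Put 'c.amount > 992.49' in the JOIN's ON clause instead of WHERE

Corrected query:
SELECT p.name, c.amount FROM customers p LEFT JOIN purchases c ON c.customer_id = p.id AND c.amount > 992.49

Result:
name  | amount 
------+--------
Alice | 1176   
Bob   | NULL   
Carol | NULL   
Grace | 1117.79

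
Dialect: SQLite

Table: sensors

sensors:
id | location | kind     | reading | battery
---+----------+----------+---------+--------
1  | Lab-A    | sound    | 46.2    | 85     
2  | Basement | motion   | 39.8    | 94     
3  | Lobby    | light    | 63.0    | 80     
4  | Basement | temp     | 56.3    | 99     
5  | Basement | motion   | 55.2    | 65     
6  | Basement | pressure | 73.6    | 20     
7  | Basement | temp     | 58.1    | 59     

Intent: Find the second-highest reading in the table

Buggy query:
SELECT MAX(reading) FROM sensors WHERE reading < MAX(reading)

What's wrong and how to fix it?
Bug: The inner MAX is an aggregate inside WHERE, which is not allowed

Fix: Put the inner MAX in a scalar subquery

Corrected query:
SELECT MAX(reading) FROM sensors WHERE reading < (SELECT MAX(reading) FROM sensors)

Result:
MAX(reading)
------------
63          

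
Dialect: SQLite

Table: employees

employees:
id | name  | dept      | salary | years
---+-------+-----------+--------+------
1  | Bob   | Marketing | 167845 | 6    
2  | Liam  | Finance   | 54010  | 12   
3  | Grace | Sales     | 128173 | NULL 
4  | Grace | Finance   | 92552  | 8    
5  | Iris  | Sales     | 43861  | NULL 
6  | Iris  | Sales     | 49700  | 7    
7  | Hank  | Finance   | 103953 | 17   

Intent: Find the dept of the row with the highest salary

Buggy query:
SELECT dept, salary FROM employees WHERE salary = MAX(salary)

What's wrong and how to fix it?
Bug: MAX(salary) is an aggregate and cannot be used directly in WHERE

Fix: Use a subquery: WHERE salary = (SELECT MAX(salary) FROM employees)

Corrected query:
SELECT dept, salary FROM employees WHERE salary = (SELECT MAX(salary) FROM employees)

Result:
dept      | salary
----------+-------
Marketing | 167845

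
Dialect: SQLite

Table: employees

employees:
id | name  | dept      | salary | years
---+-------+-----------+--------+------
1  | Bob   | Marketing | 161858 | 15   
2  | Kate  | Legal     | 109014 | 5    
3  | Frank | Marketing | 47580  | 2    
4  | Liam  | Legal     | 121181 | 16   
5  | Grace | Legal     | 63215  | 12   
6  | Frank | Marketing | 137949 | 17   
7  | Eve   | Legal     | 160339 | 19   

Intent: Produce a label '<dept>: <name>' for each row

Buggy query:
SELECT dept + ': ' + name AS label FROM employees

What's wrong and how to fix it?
Bug: '+' is numeric addition; on text columns SQLite converts them to 0 instead of concatenating

Fix: Replace + with || to concatenate text

Corrected query:
SELECT dept || ': ' || name AS label FROM employees

Result:
label           
----------------
Marketing: Bob  
Legal: Kate     
Marketing: Frank
Legal: Liam     
Legal: Grace    
Marketing: Frank
Legal: Eve      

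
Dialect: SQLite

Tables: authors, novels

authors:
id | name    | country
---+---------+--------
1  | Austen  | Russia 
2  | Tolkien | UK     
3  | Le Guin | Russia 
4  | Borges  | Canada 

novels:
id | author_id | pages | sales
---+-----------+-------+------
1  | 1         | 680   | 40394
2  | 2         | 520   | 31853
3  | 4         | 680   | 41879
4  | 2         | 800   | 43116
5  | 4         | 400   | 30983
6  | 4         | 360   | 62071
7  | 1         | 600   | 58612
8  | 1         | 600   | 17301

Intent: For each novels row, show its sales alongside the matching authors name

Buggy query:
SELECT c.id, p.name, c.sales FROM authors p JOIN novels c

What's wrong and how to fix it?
Bug: Missing join condition: each novels row is matched to all authors rows instead of just its own

Fix: Specify the join condition linking the foreign key to the parent id

Corrected query:
SELECT c.id, p.name, c.sales FROM authors p JOIN novels c ON c.author_id = p.id

Result:
id | name    | sales
---+---------+------
1  | Austen  | 40394
2  | Tolkien | 31853
3  | Borges  | 41879
4  | Tolkien | 43116
5  | Borges  | 30983
6  | Borges  | 62071
7  | Austen  | 58612
8  | Austen  | 17301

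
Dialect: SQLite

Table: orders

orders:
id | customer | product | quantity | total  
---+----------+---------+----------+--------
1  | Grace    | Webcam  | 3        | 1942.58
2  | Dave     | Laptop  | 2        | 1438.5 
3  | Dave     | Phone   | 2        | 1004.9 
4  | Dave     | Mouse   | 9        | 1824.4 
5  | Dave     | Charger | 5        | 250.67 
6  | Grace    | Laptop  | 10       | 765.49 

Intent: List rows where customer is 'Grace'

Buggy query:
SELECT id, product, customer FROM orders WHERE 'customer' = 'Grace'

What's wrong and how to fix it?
Bug: 'customer' in single quotes is a string literal, not the column; the comparison is literal-vs-literal and never true

Fix: Remove the quotes around the column name (or use double quotes for an identifier)

Corrected query:
SELECT id, product, customer FROM orders WHERE customer = 'Grace'

Result:
id | product | customer
---+---------+---------
1  | Webcam  | Grace   
6  | Laptop  | Grace   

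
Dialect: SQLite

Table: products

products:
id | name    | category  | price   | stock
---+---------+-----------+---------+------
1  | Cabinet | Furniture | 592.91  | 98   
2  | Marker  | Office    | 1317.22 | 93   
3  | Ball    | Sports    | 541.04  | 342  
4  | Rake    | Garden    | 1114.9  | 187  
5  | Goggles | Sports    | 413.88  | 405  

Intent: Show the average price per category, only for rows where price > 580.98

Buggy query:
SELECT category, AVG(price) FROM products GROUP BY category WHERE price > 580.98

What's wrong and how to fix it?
Bug: Row-level WHERE must come before GROUP BY in the clause order

Fix: Move the WHERE clause before GROUP BY

Corrected query:
SELECT category, AVG(price) FROM products WHERE price > 580.98 GROUP BY category

Result:
category  | AVG(price)
----------+-----------
Furniture | 592.91    
Garden    | 1114.9    
Office    | 1317.22   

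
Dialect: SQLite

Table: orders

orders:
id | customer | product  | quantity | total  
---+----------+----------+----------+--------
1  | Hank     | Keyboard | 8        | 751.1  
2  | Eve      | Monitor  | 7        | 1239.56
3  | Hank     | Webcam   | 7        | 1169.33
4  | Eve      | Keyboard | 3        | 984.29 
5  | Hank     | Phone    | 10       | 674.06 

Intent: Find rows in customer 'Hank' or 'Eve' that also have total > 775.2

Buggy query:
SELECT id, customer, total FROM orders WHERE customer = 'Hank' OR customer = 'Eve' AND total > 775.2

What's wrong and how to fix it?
Bug: AND binds tighter than OR, so this parses as customer = 'Hank' OR (customer = 'Eve' AND total > 775.2)

Fix: Add parentheses around the OR so the AND applies to both alternatives

Corrected query:
SELECT id, customer, total FROM orders WHERE (customer = 'Hank' OR customer = 'Eve') AND total > 775.2

Result:
id | customer | total  
---+----------+--------
2  | Eve      | 1239.56
3  | Hank     | 1169.33
4  | Eve      | 984.29 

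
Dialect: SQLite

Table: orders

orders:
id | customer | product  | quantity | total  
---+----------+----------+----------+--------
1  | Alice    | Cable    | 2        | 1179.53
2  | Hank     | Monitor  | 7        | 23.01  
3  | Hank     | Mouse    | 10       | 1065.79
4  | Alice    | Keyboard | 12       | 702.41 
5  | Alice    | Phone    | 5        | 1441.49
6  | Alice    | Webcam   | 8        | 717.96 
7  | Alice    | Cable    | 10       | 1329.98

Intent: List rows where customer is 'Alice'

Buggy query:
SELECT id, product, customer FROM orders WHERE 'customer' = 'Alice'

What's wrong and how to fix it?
Bug: 'customer' in single quotes is a string literal, not the column; the comparison is literal-vs-literal and never true

Fix: Reference the column as customer without single quotes

Corrected query:
SELECT id, product, customer FROM orders WHERE customer = 'Alice'

Result:
id | product  | customer
---+----------+---------
1  | Cable    | Alice   
4  | Keyboard | Alice   
5  | Phone    | Alice   
6  | Webcam   | Alice   
7  | Cable    | Alice   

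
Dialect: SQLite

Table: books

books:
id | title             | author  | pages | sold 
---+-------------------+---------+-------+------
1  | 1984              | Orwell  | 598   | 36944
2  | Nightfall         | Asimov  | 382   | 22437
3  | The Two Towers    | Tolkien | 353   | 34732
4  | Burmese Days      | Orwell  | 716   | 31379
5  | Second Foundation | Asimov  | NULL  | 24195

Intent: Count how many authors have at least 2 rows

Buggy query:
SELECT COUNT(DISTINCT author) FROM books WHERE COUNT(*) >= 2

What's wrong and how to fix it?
Bug: WHERE filters individual rows, not groups, so a group-level COUNT is invalid there

Fix: Use a subquery that GROUPs and filters with HAVING, then count its rows

Corrected query:
SELECT COUNT(*) FROM (SELECT author FROM books GROUP BY author HAVING COUNT(*) >= 2)

Result:
COUNT(*)
--------
2       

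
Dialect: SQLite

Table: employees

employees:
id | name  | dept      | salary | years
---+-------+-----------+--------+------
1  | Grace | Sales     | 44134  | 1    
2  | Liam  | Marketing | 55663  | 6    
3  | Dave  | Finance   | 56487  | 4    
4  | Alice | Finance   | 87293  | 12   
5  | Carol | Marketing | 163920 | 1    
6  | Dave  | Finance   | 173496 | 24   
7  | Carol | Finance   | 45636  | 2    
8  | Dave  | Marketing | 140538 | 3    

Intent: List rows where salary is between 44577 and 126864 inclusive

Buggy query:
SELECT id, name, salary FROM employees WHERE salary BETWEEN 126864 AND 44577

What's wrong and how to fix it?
Bug: BETWEEN expects the lower bound first; with 126864 AND 44577 the range is empty

Fix: Swap the bounds so the smaller value comes first

Corrected query:
SELECT id, name, salary FROM employees WHERE salary BETWEEN 44577 AND 126864

Result:
id | name  | salary
---+-------+-------
2  | Liam  | 55663 
3  | Dave  | 56487 
4  | Alice | 87293 
7  | Carol | 45636 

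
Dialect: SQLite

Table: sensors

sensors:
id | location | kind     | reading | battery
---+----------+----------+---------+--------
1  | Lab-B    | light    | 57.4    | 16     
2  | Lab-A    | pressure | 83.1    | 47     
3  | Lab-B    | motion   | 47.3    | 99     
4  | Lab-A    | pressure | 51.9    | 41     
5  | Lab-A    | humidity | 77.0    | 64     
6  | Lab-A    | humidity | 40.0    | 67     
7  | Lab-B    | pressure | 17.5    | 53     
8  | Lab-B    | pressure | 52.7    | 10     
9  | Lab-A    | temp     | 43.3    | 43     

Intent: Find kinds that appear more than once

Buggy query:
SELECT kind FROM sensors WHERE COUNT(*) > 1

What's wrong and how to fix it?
Bug: WHERE can't reference COUNT(*); aggregates are computed after WHERE

Fix: Group first, then use HAVING for the count condition

Corrected query:
SELECT kind FROM sensors GROUP BY kind HAVING COUNT(*) > 1

Result:
kind    
--------
humidity
pressure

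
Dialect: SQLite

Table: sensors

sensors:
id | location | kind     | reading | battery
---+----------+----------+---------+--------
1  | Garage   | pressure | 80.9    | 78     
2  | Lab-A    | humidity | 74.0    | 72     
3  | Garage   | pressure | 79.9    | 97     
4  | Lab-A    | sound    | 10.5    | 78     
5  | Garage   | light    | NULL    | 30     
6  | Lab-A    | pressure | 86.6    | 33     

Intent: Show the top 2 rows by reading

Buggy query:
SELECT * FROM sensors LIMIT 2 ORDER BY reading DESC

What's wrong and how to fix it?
Bug: LIMIT must come after ORDER BY

Fix: Sort with ORDER BY, then apply LIMIT

Corrected query:
SELECT * FROM sensors ORDER BY reading DESC LIMIT 2

Result:
id | location | kind     | reading | battery
---+----------+----------+---------+--------
6  | Lab-A    | pressure | 86.6    | 33     
1  | Garage   | pressure | 80.9    | 78     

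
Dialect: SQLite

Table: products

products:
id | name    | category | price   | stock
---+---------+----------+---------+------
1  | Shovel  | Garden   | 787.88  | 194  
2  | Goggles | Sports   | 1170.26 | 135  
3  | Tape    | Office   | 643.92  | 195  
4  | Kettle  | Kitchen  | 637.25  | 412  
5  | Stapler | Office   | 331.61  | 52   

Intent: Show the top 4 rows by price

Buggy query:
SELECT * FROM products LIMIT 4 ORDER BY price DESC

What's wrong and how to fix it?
Bug: LIMIT must come after ORDER BY

Fix: Swap the clauses: ORDER BY first, then LIMIT

Corrected query:
SELECT * FROM products ORDER BY price DESC LIMIT 4

Result:
id | name    | category | price   | stock
---+---------+----------+---------+------
2  | Goggles | Sports   | 1170.26 | 135  
1  | Shovel  | Garden   | 787.88  | 194  
3  | Tape    | Office   | 643.92  | 195  
4  | Kettle  | Kitchen  | 637.25  | 412  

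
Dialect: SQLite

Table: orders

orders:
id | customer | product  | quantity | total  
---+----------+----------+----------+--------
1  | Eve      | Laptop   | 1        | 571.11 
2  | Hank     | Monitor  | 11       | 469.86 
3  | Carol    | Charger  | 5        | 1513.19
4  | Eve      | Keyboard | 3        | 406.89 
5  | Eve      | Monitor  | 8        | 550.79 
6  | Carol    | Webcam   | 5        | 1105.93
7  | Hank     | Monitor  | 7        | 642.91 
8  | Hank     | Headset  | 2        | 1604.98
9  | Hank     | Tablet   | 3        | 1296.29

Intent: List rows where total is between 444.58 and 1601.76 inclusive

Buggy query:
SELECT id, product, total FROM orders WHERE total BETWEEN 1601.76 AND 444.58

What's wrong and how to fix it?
Bug: BETWEEN expects the lower bound first; with 1601.76 AND 444.58 the range is empty

Fix: Write BETWEEN 444.58 AND 1601.76

Corrected query:
SELECT id, product, total FROM orders WHERE total BETWEEN 444.58 AND 1601.76

Result:
id | product | total  
---+---------+--------
1  | Laptop  | 571.11 
2  | Monitor | 469.86 
3  | Charger | 1513.19
5  | Monitor | 550.79 
6  | Webcam  | 1105.93
7  | Monitor | 642.91 
9  | Tablet  | 1296.29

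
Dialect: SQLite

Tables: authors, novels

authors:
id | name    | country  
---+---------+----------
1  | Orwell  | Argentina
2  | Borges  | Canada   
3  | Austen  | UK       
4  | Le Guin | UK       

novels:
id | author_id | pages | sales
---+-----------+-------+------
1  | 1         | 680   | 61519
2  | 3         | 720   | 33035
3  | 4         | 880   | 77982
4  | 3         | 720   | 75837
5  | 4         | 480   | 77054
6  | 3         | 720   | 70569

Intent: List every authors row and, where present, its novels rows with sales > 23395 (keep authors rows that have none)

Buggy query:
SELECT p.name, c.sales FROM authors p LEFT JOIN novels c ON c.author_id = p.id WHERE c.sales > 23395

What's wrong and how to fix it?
Bug: A WHERE condition on the right-hand table after LEFT JOIN drops unmatched parents

Fix: Move the right-table condition into the ON clause so unmatched parents are kept

Corrected query:
SELECT p.name, c.sales FROM authors p LEFT JOIN novels c ON c.author_id = p.id AND c.sales > 23395

Result:
name    | sales
--------+------
Orwell  | 61519
Borges  | NULL 
Austen  | 33035
Austen  | 70569
Austen  | 75837
Le Guin | 77054
Le Guin | 77982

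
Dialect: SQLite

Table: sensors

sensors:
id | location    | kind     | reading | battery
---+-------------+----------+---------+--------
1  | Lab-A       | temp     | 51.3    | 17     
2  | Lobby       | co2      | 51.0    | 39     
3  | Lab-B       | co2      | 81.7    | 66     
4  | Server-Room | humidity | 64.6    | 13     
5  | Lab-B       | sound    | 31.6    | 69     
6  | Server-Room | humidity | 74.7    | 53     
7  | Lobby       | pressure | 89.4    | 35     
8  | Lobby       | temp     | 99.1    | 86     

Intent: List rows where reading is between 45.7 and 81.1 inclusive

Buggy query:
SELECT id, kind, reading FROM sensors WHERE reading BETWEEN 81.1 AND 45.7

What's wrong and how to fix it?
Bug: BETWEEN expects the lower bound first; with 81.1 AND 45.7 the range is empty

Fix: Swap the bounds so the smaller value comes first

Corrected query:
SELECT id, kind, reading FROM sensors WHERE reading BETWEEN 45.7 AND 81.1

Result:
id | kind     | reading
---+----------+--------
1  | temp     | 51.3   
2  | co2      | 51     
4  | humidity | 64.6   
6  | humidity | 74.7   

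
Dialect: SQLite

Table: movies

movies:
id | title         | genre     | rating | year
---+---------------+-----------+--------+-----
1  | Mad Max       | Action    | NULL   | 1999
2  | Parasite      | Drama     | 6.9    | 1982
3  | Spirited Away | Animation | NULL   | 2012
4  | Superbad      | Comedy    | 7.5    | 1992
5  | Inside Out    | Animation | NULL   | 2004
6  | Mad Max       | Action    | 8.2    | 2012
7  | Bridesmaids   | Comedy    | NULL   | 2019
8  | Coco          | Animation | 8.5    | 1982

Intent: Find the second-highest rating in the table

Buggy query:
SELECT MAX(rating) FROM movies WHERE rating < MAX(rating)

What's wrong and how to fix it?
Bug: MAX(rating) on the right of the comparison is an aggregate-in-WHERE error

Fix: Put the inner MAX in a scalar subquery

Corrected query:
SELECT MAX(rating) FROM movies WHERE rating < (SELECT MAX(rating) FROM movies)

Result:
MAX(rating)
-----------
8.2        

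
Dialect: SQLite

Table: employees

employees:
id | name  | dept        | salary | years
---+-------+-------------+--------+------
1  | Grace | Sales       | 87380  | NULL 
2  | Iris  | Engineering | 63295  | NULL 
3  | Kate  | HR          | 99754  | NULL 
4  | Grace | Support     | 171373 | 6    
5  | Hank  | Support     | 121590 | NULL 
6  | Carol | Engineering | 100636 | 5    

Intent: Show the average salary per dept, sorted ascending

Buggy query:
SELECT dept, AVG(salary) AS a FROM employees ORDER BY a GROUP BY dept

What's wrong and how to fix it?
Bug: ORDER BY appears before GROUP BY; SQL clause order requires GROUP BY first

Fix: Reorder: SELECT … FROM … GROUP BY … ORDER BY …

Corrected query:
SELECT dept, AVG(salary) AS a FROM employees GROUP BY dept ORDER BY a

Result:
dept        | a       
------------+---------
Engineering | 81965.5 
Sales       | 87380   
HR          | 99754   
Support     | 146481.5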